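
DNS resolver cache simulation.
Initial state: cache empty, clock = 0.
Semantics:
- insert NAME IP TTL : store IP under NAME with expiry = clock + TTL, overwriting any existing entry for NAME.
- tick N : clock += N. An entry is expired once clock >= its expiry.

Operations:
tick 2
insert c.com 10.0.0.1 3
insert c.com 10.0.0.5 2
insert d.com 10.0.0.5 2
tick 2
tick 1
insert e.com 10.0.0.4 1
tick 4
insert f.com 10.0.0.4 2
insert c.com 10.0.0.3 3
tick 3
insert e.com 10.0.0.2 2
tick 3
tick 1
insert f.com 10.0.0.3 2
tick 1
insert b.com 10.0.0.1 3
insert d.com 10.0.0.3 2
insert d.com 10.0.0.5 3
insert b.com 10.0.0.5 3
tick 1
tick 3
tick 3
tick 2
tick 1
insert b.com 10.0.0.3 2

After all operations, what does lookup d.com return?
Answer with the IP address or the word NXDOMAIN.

Answer: NXDOMAIN

Derivation:
Op 1: tick 2 -> clock=2.
Op 2: insert c.com -> 10.0.0.1 (expiry=2+3=5). clock=2
Op 3: insert c.com -> 10.0.0.5 (expiry=2+2=4). clock=2
Op 4: insert d.com -> 10.0.0.5 (expiry=2+2=4). clock=2
Op 5: tick 2 -> clock=4. purged={c.com,d.com}
Op 6: tick 1 -> clock=5.
Op 7: insert e.com -> 10.0.0.4 (expiry=5+1=6). clock=5
Op 8: tick 4 -> clock=9. purged={e.com}
Op 9: insert f.com -> 10.0.0.4 (expiry=9+2=11). clock=9
Op 10: insert c.com -> 10.0.0.3 (expiry=9+3=12). clock=9
Op 11: tick 3 -> clock=12. purged={c.com,f.com}
Op 12: insert e.com -> 10.0.0.2 (expiry=12+2=14). clock=12
Op 13: tick 3 -> clock=15. purged={e.com}
Op 14: tick 1 -> clock=16.
Op 15: insert f.com -> 10.0.0.3 (expiry=16+2=18). clock=16
Op 16: tick 1 -> clock=17.
Op 17: insert b.com -> 10.0.0.1 (expiry=17+3=20). clock=17
Op 18: insert d.com -> 10.0.0.3 (expiry=17+2=19). clock=17
Op 19: insert d.com -> 10.0.0.5 (expiry=17+3=20). clock=17
Op 20: insert b.com -> 10.0.0.5 (expiry=17+3=20). clock=17
Op 21: tick 1 -> clock=18. purged={f.com}
Op 22: tick 3 -> clock=21. purged={b.com,d.com}
Op 23: tick 3 -> clock=24.
Op 24: tick 2 -> clock=26.
Op 25: tick 1 -> clock=27.
Op 26: insert b.com -> 10.0.0.3 (expiry=27+2=29). clock=27
lookup d.com: not in cache (expired or never inserted)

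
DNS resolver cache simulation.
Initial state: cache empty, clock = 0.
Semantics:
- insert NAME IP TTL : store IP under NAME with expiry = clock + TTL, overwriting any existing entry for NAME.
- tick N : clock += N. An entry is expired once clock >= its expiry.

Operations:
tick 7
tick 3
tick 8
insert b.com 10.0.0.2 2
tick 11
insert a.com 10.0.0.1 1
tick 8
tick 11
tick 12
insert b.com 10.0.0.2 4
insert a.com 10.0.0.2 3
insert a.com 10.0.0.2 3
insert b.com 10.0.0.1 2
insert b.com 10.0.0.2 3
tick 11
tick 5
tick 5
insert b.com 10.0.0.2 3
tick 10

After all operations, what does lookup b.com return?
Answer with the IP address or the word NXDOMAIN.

Answer: NXDOMAIN

Derivation:
Op 1: tick 7 -> clock=7.
Op 2: tick 3 -> clock=10.
Op 3: tick 8 -> clock=18.
Op 4: insert b.com -> 10.0.0.2 (expiry=18+2=20). clock=18
Op 5: tick 11 -> clock=29. purged={b.com}
Op 6: insert a.com -> 10.0.0.1 (expiry=29+1=30). clock=29
Op 7: tick 8 -> clock=37. purged={a.com}
Op 8: tick 11 -> clock=48.
Op 9: tick 12 -> clock=60.
Op 10: insert b.com -> 10.0.0.2 (expiry=60+4=64). clock=60
Op 11: insert a.com -> 10.0.0.2 (expiry=60+3=63). clock=60
Op 12: insert a.com -> 10.0.0.2 (expiry=60+3=63). clock=60
Op 13: insert b.com -> 10.0.0.1 (expiry=60+2=62). clock=60
Op 14: insert b.com -> 10.0.0.2 (expiry=60+3=63). clock=60
Op 15: tick 11 -> clock=71. purged={a.com,b.com}
Op 16: tick 5 -> clock=76.
Op 17: tick 5 -> clock=81.
Op 18: insert b.com -> 10.0.0.2 (expiry=81+3=84). clock=81
Op 19: tick 10 -> clock=91. purged={b.com}
lookup b.com: not in cache (expired or never inserted)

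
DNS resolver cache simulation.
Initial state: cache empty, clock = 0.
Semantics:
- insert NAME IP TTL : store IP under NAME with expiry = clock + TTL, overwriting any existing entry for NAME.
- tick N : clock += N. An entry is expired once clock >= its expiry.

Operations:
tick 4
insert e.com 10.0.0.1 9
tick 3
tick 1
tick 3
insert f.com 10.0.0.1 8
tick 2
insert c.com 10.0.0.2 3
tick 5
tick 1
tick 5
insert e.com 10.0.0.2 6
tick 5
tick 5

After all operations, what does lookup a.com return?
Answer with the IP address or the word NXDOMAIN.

Answer: NXDOMAIN

Derivation:
Op 1: tick 4 -> clock=4.
Op 2: insert e.com -> 10.0.0.1 (expiry=4+9=13). clock=4
Op 3: tick 3 -> clock=7.
Op 4: tick 1 -> clock=8.
Op 5: tick 3 -> clock=11.
Op 6: insert f.com -> 10.0.0.1 (expiry=11+8=19). clock=11
Op 7: tick 2 -> clock=13. purged={e.com}
Op 8: insert c.com -> 10.0.0.2 (expiry=13+3=16). clock=13
Op 9: tick 5 -> clock=18. purged={c.com}
Op 10: tick 1 -> clock=19. purged={f.com}
Op 11: tick 5 -> clock=24.
Op 12: insert e.com -> 10.0.0.2 (expiry=24+6=30). clock=24
Op 13: tick 5 -> clock=29.
Op 14: tick 5 -> clock=34. purged={e.com}
lookup a.com: not in cache (expired or never inserted)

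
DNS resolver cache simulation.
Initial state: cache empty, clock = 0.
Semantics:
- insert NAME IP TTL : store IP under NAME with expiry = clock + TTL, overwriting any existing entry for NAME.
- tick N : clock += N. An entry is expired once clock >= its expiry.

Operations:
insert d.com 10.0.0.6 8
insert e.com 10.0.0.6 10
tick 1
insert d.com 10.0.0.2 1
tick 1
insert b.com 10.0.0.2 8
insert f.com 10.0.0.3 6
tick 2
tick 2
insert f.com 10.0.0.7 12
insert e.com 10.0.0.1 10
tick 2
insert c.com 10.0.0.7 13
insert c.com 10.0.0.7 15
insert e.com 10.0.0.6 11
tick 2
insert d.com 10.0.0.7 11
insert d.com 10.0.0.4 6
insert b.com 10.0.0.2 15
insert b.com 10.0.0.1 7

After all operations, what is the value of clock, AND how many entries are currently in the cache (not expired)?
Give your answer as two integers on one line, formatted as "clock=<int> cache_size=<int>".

Answer: clock=10 cache_size=5

Derivation:
Op 1: insert d.com -> 10.0.0.6 (expiry=0+8=8). clock=0
Op 2: insert e.com -> 10.0.0.6 (expiry=0+10=10). clock=0
Op 3: tick 1 -> clock=1.
Op 4: insert d.com -> 10.0.0.2 (expiry=1+1=2). clock=1
Op 5: tick 1 -> clock=2. purged={d.com}
Op 6: insert b.com -> 10.0.0.2 (expiry=2+8=10). clock=2
Op 7: insert f.com -> 10.0.0.3 (expiry=2+6=8). clock=2
Op 8: tick 2 -> clock=4.
Op 9: tick 2 -> clock=6.
Op 10: insert f.com -> 10.0.0.7 (expiry=6+12=18). clock=6
Op 11: insert e.com -> 10.0.0.1 (expiry=6+10=16). clock=6
Op 12: tick 2 -> clock=8.
Op 13: insert c.com -> 10.0.0.7 (expiry=8+13=21). clock=8
Op 14: insert c.com -> 10.0.0.7 (expiry=8+15=23). clock=8
Op 15: insert e.com -> 10.0.0.6 (expiry=8+11=19). clock=8
Op 16: tick 2 -> clock=10. purged={b.com}
Op 17: insert d.com -> 10.0.0.7 (expiry=10+11=21). clock=10
Op 18: insert d.com -> 10.0.0.4 (expiry=10+6=16). clock=10
Op 19: insert b.com -> 10.0.0.2 (expiry=10+15=25). clock=10
Op 20: insert b.com -> 10.0.0.1 (expiry=10+7=17). clock=10
Final clock = 10
Final cache (unexpired): {b.com,c.com,d.com,e.com,f.com} -> size=5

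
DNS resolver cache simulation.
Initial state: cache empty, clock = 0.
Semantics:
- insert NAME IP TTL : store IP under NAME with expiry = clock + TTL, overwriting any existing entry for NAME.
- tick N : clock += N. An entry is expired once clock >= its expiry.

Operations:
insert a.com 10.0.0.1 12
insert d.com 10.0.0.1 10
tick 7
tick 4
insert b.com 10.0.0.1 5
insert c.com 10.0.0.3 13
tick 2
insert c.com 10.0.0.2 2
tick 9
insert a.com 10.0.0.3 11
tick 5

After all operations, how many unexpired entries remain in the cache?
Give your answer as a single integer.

Op 1: insert a.com -> 10.0.0.1 (expiry=0+12=12). clock=0
Op 2: insert d.com -> 10.0.0.1 (expiry=0+10=10). clock=0
Op 3: tick 7 -> clock=7.
Op 4: tick 4 -> clock=11. purged={d.com}
Op 5: insert b.com -> 10.0.0.1 (expiry=11+5=16). clock=11
Op 6: insert c.com -> 10.0.0.3 (expiry=11+13=24). clock=11
Op 7: tick 2 -> clock=13. purged={a.com}
Op 8: insert c.com -> 10.0.0.2 (expiry=13+2=15). clock=13
Op 9: tick 9 -> clock=22. purged={b.com,c.com}
Op 10: insert a.com -> 10.0.0.3 (expiry=22+11=33). clock=22
Op 11: tick 5 -> clock=27.
Final cache (unexpired): {a.com} -> size=1

Answer: 1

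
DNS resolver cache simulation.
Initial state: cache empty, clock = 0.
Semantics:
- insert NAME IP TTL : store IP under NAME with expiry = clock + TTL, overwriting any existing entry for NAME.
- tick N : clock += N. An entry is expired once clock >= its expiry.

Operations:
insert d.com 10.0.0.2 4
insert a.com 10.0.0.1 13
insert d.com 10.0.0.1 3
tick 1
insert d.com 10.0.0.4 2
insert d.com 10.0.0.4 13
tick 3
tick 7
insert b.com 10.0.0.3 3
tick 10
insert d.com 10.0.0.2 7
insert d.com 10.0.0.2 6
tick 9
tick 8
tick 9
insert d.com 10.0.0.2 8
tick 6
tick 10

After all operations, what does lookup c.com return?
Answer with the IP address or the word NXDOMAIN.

Answer: NXDOMAIN

Derivation:
Op 1: insert d.com -> 10.0.0.2 (expiry=0+4=4). clock=0
Op 2: insert a.com -> 10.0.0.1 (expiry=0+13=13). clock=0
Op 3: insert d.com -> 10.0.0.1 (expiry=0+3=3). clock=0
Op 4: tick 1 -> clock=1.
Op 5: insert d.com -> 10.0.0.4 (expiry=1+2=3). clock=1
Op 6: insert d.com -> 10.0.0.4 (expiry=1+13=14). clock=1
Op 7: tick 3 -> clock=4.
Op 8: tick 7 -> clock=11.
Op 9: insert b.com -> 10.0.0.3 (expiry=11+3=14). clock=11
Op 10: tick 10 -> clock=21. purged={a.com,b.com,d.com}
Op 11: insert d.com -> 10.0.0.2 (expiry=21+7=28). clock=21
Op 12: insert d.com -> 10.0.0.2 (expiry=21+6=27). clock=21
Op 13: tick 9 -> clock=30. purged={d.com}
Op 14: tick 8 -> clock=38.
Op 15: tick 9 -> clock=47.
Op 16: insert d.com -> 10.0.0.2 (expiry=47+8=55). clock=47
Op 17: tick 6 -> clock=53.
Op 18: tick 10 -> clock=63. purged={d.com}
lookup c.com: not in cache (expired or never inserted)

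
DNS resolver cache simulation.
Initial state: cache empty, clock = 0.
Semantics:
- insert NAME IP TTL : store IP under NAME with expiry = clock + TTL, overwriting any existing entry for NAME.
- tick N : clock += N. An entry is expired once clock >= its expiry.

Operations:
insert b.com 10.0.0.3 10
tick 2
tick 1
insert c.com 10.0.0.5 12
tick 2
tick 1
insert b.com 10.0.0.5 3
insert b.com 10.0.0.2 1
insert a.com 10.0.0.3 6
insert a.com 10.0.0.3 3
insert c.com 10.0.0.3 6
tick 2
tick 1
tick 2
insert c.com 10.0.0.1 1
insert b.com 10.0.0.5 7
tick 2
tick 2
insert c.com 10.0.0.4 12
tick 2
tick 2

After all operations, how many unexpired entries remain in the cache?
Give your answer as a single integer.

Op 1: insert b.com -> 10.0.0.3 (expiry=0+10=10). clock=0
Op 2: tick 2 -> clock=2.
Op 3: tick 1 -> clock=3.
Op 4: insert c.com -> 10.0.0.5 (expiry=3+12=15). clock=3
Op 5: tick 2 -> clock=5.
Op 6: tick 1 -> clock=6.
Op 7: insert b.com -> 10.0.0.5 (expiry=6+3=9). clock=6
Op 8: insert b.com -> 10.0.0.2 (expiry=6+1=7). clock=6
Op 9: insert a.com -> 10.0.0.3 (expiry=6+6=12). clock=6
Op 10: insert a.com -> 10.0.0.3 (expiry=6+3=9). clock=6
Op 11: insert c.com -> 10.0.0.3 (expiry=6+6=12). clock=6
Op 12: tick 2 -> clock=8. purged={b.com}
Op 13: tick 1 -> clock=9. purged={a.com}
Op 14: tick 2 -> clock=11.
Op 15: insert c.com -> 10.0.0.1 (expiry=11+1=12). clock=11
Op 16: insert b.com -> 10.0.0.5 (expiry=11+7=18). clock=11
Op 17: tick 2 -> clock=13. purged={c.com}
Op 18: tick 2 -> clock=15.
Op 19: insert c.com -> 10.0.0.4 (expiry=15+12=27). clock=15
Op 20: tick 2 -> clock=17.
Op 21: tick 2 -> clock=19. purged={b.com}
Final cache (unexpired): {c.com} -> size=1

Answer: 1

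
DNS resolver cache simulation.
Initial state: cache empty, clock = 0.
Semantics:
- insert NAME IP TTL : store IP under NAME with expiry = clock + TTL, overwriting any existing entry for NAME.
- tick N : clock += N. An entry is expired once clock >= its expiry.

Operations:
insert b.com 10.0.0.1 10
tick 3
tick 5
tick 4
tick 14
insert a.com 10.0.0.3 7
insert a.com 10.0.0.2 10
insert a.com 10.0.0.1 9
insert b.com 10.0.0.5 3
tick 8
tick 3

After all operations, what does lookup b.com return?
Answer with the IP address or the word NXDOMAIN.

Answer: NXDOMAIN

Derivation:
Op 1: insert b.com -> 10.0.0.1 (expiry=0+10=10). clock=0
Op 2: tick 3 -> clock=3.
Op 3: tick 5 -> clock=8.
Op 4: tick 4 -> clock=12. purged={b.com}
Op 5: tick 14 -> clock=26.
Op 6: insert a.com -> 10.0.0.3 (expiry=26+7=33). clock=26
Op 7: insert a.com -> 10.0.0.2 (expiry=26+10=36). clock=26
Op 8: insert a.com -> 10.0.0.1 (expiry=26+9=35). clock=26
Op 9: insert b.com -> 10.0.0.5 (expiry=26+3=29). clock=26
Op 10: tick 8 -> clock=34. purged={b.com}
Op 11: tick 3 -> clock=37. purged={a.com}
lookup b.com: not in cache (expired or never inserted)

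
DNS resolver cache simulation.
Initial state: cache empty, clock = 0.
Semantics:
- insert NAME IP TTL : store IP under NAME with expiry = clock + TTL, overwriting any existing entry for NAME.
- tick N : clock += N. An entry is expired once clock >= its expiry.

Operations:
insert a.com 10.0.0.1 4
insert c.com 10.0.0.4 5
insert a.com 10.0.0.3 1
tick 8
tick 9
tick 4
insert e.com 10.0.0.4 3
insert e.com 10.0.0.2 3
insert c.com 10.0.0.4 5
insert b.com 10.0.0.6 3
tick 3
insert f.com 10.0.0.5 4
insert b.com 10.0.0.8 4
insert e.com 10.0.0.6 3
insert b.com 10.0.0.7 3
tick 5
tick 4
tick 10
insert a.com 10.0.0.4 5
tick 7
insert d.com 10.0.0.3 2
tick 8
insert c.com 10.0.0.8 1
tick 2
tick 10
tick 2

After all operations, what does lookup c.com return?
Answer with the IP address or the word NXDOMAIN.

Answer: NXDOMAIN

Derivation:
Op 1: insert a.com -> 10.0.0.1 (expiry=0+4=4). clock=0
Op 2: insert c.com -> 10.0.0.4 (expiry=0+5=5). clock=0
Op 3: insert a.com -> 10.0.0.3 (expiry=0+1=1). clock=0
Op 4: tick 8 -> clock=8. purged={a.com,c.com}
Op 5: tick 9 -> clock=17.
Op 6: tick 4 -> clock=21.
Op 7: insert e.com -> 10.0.0.4 (expiry=21+3=24). clock=21
Op 8: insert e.com -> 10.0.0.2 (expiry=21+3=24). clock=21
Op 9: insert c.com -> 10.0.0.4 (expiry=21+5=26). clock=21
Op 10: insert b.com -> 10.0.0.6 (expiry=21+3=24). clock=21
Op 11: tick 3 -> clock=24. purged={b.com,e.com}
Op 12: insert f.com -> 10.0.0.5 (expiry=24+4=28). clock=24
Op 13: insert b.com -> 10.0.0.8 (expiry=24+4=28). clock=24
Op 14: insert e.com -> 10.0.0.6 (expiry=24+3=27). clock=24
Op 15: insert b.com -> 10.0.0.7 (expiry=24+3=27). clock=24
Op 16: tick 5 -> clock=29. purged={b.com,c.com,e.com,f.com}
Op 17: tick 4 -> clock=33.
Op 18: tick 10 -> clock=43.
Op 19: insert a.com -> 10.0.0.4 (expiry=43+5=48). clock=43
Op 20: tick 7 -> clock=50. purged={a.com}
Op 21: insert d.com -> 10.0.0.3 (expiry=50+2=52). clock=50
Op 22: tick 8 -> clock=58. purged={d.com}
Op 23: insert c.com -> 10.0.0.8 (expiry=58+1=59). clock=58
Op 24: tick 2 -> clock=60. purged={c.com}
Op 25: tick 10 -> clock=70.
Op 26: tick 2 -> clock=72.
lookup c.com: not in cache (expired or never inserted)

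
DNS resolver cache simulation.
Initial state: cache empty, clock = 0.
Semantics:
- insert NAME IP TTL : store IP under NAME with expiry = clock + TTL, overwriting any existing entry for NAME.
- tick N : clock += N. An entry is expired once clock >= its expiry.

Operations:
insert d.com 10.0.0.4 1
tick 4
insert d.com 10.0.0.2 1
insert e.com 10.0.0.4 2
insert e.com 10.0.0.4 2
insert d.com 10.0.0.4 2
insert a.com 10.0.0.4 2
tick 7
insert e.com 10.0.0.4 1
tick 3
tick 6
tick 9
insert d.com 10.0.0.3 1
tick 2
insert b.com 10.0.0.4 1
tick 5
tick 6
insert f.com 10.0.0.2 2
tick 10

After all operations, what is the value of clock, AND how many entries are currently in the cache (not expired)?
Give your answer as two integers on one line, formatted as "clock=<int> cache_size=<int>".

Op 1: insert d.com -> 10.0.0.4 (expiry=0+1=1). clock=0
Op 2: tick 4 -> clock=4. purged={d.com}
Op 3: insert d.com -> 10.0.0.2 (expiry=4+1=5). clock=4
Op 4: insert e.com -> 10.0.0.4 (expiry=4+2=6). clock=4
Op 5: insert e.com -> 10.0.0.4 (expiry=4+2=6). clock=4
Op 6: insert d.com -> 10.0.0.4 (expiry=4+2=6). clock=4
Op 7: insert a.com -> 10.0.0.4 (expiry=4+2=6). clock=4
Op 8: tick 7 -> clock=11. purged={a.com,d.com,e.com}
Op 9: insert e.com -> 10.0.0.4 (expiry=11+1=12). clock=11
Op 10: tick 3 -> clock=14. purged={e.com}
Op 11: tick 6 -> clock=20.
Op 12: tick 9 -> clock=29.
Op 13: insert d.com -> 10.0.0.3 (expiry=29+1=30). clock=29
Op 14: tick 2 -> clock=31. purged={d.com}
Op 15: insert b.com -> 10.0.0.4 (expiry=31+1=32). clock=31
Op 16: tick 5 -> clock=36. purged={b.com}
Op 17: tick 6 -> clock=42.
Op 18: insert f.com -> 10.0.0.2 (expiry=42+2=44). clock=42
Op 19: tick 10 -> clock=52. purged={f.com}
Final clock = 52
Final cache (unexpired): {} -> size=0

Answer: clock=52 cache_size=0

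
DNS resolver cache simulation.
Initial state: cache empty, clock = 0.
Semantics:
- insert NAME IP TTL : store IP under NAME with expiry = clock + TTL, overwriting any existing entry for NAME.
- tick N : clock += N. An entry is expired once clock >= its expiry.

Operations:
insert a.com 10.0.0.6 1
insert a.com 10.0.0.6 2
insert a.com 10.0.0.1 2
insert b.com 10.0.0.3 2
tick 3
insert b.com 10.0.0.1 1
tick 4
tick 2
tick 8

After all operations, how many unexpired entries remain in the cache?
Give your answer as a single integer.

Answer: 0

Derivation:
Op 1: insert a.com -> 10.0.0.6 (expiry=0+1=1). clock=0
Op 2: insert a.com -> 10.0.0.6 (expiry=0+2=2). clock=0
Op 3: insert a.com -> 10.0.0.1 (expiry=0+2=2). clock=0
Op 4: insert b.com -> 10.0.0.3 (expiry=0+2=2). clock=0
Op 5: tick 3 -> clock=3. purged={a.com,b.com}
Op 6: insert b.com -> 10.0.0.1 (expiry=3+1=4). clock=3
Op 7: tick 4 -> clock=7. purged={b.com}
Op 8: tick 2 -> clock=9.
Op 9: tick 8 -> clock=17.
Final cache (unexpired): {} -> size=0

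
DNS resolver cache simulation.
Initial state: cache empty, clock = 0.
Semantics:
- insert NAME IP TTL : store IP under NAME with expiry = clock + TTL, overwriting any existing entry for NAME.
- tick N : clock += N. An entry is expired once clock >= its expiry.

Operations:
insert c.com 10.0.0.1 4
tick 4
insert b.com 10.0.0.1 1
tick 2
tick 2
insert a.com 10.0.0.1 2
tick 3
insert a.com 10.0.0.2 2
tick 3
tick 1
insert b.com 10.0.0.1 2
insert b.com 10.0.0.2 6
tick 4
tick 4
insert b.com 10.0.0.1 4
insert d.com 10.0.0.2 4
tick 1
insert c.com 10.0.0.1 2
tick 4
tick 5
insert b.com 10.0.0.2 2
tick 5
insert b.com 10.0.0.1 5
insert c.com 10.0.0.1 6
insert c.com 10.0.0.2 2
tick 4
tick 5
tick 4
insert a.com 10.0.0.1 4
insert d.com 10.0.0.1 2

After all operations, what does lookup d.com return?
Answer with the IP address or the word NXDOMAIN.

Op 1: insert c.com -> 10.0.0.1 (expiry=0+4=4). clock=0
Op 2: tick 4 -> clock=4. purged={c.com}
Op 3: insert b.com -> 10.0.0.1 (expiry=4+1=5). clock=4
Op 4: tick 2 -> clock=6. purged={b.com}
Op 5: tick 2 -> clock=8.
Op 6: insert a.com -> 10.0.0.1 (expiry=8+2=10). clock=8
Op 7: tick 3 -> clock=11. purged={a.com}
Op 8: insert a.com -> 10.0.0.2 (expiry=11+2=13). clock=11
Op 9: tick 3 -> clock=14. purged={a.com}
Op 10: tick 1 -> clock=15.
Op 11: insert b.com -> 10.0.0.1 (expiry=15+2=17). clock=15
Op 12: insert b.com -> 10.0.0.2 (expiry=15+6=21). clock=15
Op 13: tick 4 -> clock=19.
Op 14: tick 4 -> clock=23. purged={b.com}
Op 15: insert b.com -> 10.0.0.1 (expiry=23+4=27). clock=23
Op 16: insert d.com -> 10.0.0.2 (expiry=23+4=27). clock=23
Op 17: tick 1 -> clock=24.
Op 18: insert c.com -> 10.0.0.1 (expiry=24+2=26). clock=24
Op 19: tick 4 -> clock=28. purged={b.com,c.com,d.com}
Op 20: tick 5 -> clock=33.
Op 21: insert b.com -> 10.0.0.2 (expiry=33+2=35). clock=33
Op 22: tick 5 -> clock=38. purged={b.com}
Op 23: insert b.com -> 10.0.0.1 (expiry=38+5=43). clock=38
Op 24: insert c.com -> 10.0.0.1 (expiry=38+6=44). clock=38
Op 25: insert c.com -> 10.0.0.2 (expiry=38+2=40). clock=38
Op 26: tick 4 -> clock=42. purged={c.com}
Op 27: tick 5 -> clock=47. purged={b.com}
Op 28: tick 4 -> clock=51.
Op 29: insert a.com -> 10.0.0.1 (expiry=51+4=55). clock=51
Op 30: insert d.com -> 10.0.0.1 (expiry=51+2=53). clock=51
lookup d.com: present, ip=10.0.0.1 expiry=53 > clock=51

Answer: 10.0.0.1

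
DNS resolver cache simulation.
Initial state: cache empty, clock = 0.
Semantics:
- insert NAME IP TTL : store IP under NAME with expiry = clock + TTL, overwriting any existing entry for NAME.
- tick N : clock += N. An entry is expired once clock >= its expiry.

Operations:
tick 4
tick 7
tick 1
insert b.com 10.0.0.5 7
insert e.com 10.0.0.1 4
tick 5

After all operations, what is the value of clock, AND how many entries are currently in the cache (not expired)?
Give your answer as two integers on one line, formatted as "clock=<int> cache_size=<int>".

Op 1: tick 4 -> clock=4.
Op 2: tick 7 -> clock=11.
Op 3: tick 1 -> clock=12.
Op 4: insert b.com -> 10.0.0.5 (expiry=12+7=19). clock=12
Op 5: insert e.com -> 10.0.0.1 (expiry=12+4=16). clock=12
Op 6: tick 5 -> clock=17. purged={e.com}
Final clock = 17
Final cache (unexpired): {b.com} -> size=1

Answer: clock=17 cache_size=1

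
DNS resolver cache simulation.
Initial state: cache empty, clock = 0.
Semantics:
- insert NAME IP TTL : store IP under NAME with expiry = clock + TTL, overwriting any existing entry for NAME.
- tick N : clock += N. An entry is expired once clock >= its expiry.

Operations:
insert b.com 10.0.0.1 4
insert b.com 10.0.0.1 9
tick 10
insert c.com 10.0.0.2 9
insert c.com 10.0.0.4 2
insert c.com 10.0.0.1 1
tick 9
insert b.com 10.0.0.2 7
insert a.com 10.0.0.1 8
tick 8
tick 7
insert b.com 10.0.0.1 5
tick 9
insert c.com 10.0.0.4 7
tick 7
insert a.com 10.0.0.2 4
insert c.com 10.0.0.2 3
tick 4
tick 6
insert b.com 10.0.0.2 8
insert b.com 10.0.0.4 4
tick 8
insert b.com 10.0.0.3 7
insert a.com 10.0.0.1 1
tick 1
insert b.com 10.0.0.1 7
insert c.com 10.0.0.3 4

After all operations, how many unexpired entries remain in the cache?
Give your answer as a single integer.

Answer: 2

Derivation:
Op 1: insert b.com -> 10.0.0.1 (expiry=0+4=4). clock=0
Op 2: insert b.com -> 10.0.0.1 (expiry=0+9=9). clock=0
Op 3: tick 10 -> clock=10. purged={b.com}
Op 4: insert c.com -> 10.0.0.2 (expiry=10+9=19). clock=10
Op 5: insert c.com -> 10.0.0.4 (expiry=10+2=12). clock=10
Op 6: insert c.com -> 10.0.0.1 (expiry=10+1=11). clock=10
Op 7: tick 9 -> clock=19. purged={c.com}
Op 8: insert b.com -> 10.0.0.2 (expiry=19+7=26). clock=19
Op 9: insert a.com -> 10.0.0.1 (expiry=19+8=27). clock=19
Op 10: tick 8 -> clock=27. purged={a.com,b.com}
Op 11: tick 7 -> clock=34.
Op 12: insert b.com -> 10.0.0.1 (expiry=34+5=39). clock=34
Op 13: tick 9 -> clock=43. purged={b.com}
Op 14: insert c.com -> 10.0.0.4 (expiry=43+7=50). clock=43
Op 15: tick 7 -> clock=50. purged={c.com}
Op 16: insert a.com -> 10.0.0.2 (expiry=50+4=54). clock=50
Op 17: insert c.com -> 10.0.0.2 (expiry=50+3=53). clock=50
Op 18: tick 4 -> clock=54. purged={a.com,c.com}
Op 19: tick 6 -> clock=60.
Op 20: insert b.com -> 10.0.0.2 (expiry=60+8=68). clock=60
Op 21: insert b.com -> 10.0.0.4 (expiry=60+4=64). clock=60
Op 22: tick 8 -> clock=68. purged={b.com}
Op 23: insert b.com -> 10.0.0.3 (expiry=68+7=75). clock=68
Op 24: insert a.com -> 10.0.0.1 (expiry=68+1=69). clock=68
Op 25: tick 1 -> clock=69. purged={a.com}
Op 26: insert b.com -> 10.0.0.1 (expiry=69+7=76). clock=69
Op 27: insert c.com -> 10.0.0.3 (expiry=69+4=73). clock=69
Final cache (unexpired): {b.com,c.com} -> size=2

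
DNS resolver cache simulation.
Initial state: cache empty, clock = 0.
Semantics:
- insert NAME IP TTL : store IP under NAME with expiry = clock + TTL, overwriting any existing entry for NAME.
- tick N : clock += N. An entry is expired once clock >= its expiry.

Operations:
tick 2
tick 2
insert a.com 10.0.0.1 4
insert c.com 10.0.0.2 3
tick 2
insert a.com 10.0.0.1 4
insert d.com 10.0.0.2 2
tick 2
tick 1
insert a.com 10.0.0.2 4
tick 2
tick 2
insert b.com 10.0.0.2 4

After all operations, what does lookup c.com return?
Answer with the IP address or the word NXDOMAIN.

Op 1: tick 2 -> clock=2.
Op 2: tick 2 -> clock=4.
Op 3: insert a.com -> 10.0.0.1 (expiry=4+4=8). clock=4
Op 4: insert c.com -> 10.0.0.2 (expiry=4+3=7). clock=4
Op 5: tick 2 -> clock=6.
Op 6: insert a.com -> 10.0.0.1 (expiry=6+4=10). clock=6
Op 7: insert d.com -> 10.0.0.2 (expiry=6+2=8). clock=6
Op 8: tick 2 -> clock=8. purged={c.com,d.com}
Op 9: tick 1 -> clock=9.
Op 10: insert a.com -> 10.0.0.2 (expiry=9+4=13). clock=9
Op 11: tick 2 -> clock=11.
Op 12: tick 2 -> clock=13. purged={a.com}
Op 13: insert b.com -> 10.0.0.2 (expiry=13+4=17). clock=13
lookup c.com: not in cache (expired or never inserted)

Answer: NXDOMAIN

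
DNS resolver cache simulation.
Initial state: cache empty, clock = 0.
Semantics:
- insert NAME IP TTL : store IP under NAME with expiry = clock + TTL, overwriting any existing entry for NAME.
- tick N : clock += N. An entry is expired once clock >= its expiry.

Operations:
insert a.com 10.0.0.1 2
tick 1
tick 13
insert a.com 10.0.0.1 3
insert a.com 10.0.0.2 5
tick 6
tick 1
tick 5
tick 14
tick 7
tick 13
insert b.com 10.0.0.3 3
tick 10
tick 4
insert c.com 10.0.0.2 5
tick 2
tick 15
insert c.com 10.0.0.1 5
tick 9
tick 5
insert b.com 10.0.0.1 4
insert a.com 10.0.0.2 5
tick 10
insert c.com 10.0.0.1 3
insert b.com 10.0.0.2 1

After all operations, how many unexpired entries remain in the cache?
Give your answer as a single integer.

Op 1: insert a.com -> 10.0.0.1 (expiry=0+2=2). clock=0
Op 2: tick 1 -> clock=1.
Op 3: tick 13 -> clock=14. purged={a.com}
Op 4: insert a.com -> 10.0.0.1 (expiry=14+3=17). clock=14
Op 5: insert a.com -> 10.0.0.2 (expiry=14+5=19). clock=14
Op 6: tick 6 -> clock=20. purged={a.com}
Op 7: tick 1 -> clock=21.
Op 8: tick 5 -> clock=26.
Op 9: tick 14 -> clock=40.
Op 10: tick 7 -> clock=47.
Op 11: tick 13 -> clock=60.
Op 12: insert b.com -> 10.0.0.3 (expiry=60+3=63). clock=60
Op 13: tick 10 -> clock=70. purged={b.com}
Op 14: tick 4 -> clock=74.
Op 15: insert c.com -> 10.0.0.2 (expiry=74+5=79). clock=74
Op 16: tick 2 -> clock=76.
Op 17: tick 15 -> clock=91. purged={c.com}
Op 18: insert c.com -> 10.0.0.1 (expiry=91+5=96). clock=91
Op 19: tick 9 -> clock=100. purged={c.com}
Op 20: tick 5 -> clock=105.
Op 21: insert b.com -> 10.0.0.1 (expiry=105+4=109). clock=105
Op 22: insert a.com -> 10.0.0.2 (expiry=105+5=110). clock=105
Op 23: tick 10 -> clock=115. purged={a.com,b.com}
Op 24: insert c.com -> 10.0.0.1 (expiry=115+3=118). clock=115
Op 25: insert b.com -> 10.0.0.2 (expiry=115+1=116). clock=115
Final cache (unexpired): {b.com,c.com} -> size=2

Answer: 2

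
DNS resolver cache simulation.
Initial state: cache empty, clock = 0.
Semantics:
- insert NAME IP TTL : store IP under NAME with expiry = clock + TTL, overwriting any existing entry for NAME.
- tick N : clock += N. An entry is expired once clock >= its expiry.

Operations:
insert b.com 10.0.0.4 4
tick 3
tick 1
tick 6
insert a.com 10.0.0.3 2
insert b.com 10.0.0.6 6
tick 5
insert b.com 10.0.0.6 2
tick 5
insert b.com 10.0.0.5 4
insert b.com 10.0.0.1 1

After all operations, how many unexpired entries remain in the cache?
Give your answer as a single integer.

Op 1: insert b.com -> 10.0.0.4 (expiry=0+4=4). clock=0
Op 2: tick 3 -> clock=3.
Op 3: tick 1 -> clock=4. purged={b.com}
Op 4: tick 6 -> clock=10.
Op 5: insert a.com -> 10.0.0.3 (expiry=10+2=12). clock=10
Op 6: insert b.com -> 10.0.0.6 (expiry=10+6=16). clock=10
Op 7: tick 5 -> clock=15. purged={a.com}
Op 8: insert b.com -> 10.0.0.6 (expiry=15+2=17). clock=15
Op 9: tick 5 -> clock=20. purged={b.com}
Op 10: insert b.com -> 10.0.0.5 (expiry=20+4=24). clock=20
Op 11: insert b.com -> 10.0.0.1 (expiry=20+1=21). clock=20
Final cache (unexpired): {b.com} -> size=1

Answer: 1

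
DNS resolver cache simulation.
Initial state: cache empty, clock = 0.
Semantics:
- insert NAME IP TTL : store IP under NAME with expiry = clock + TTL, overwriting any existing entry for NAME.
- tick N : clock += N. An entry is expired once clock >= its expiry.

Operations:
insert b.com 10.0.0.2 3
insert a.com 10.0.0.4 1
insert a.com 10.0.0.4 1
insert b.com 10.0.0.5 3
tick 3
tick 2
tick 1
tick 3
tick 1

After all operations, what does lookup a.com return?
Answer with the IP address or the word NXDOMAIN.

Op 1: insert b.com -> 10.0.0.2 (expiry=0+3=3). clock=0
Op 2: insert a.com -> 10.0.0.4 (expiry=0+1=1). clock=0
Op 3: insert a.com -> 10.0.0.4 (expiry=0+1=1). clock=0
Op 4: insert b.com -> 10.0.0.5 (expiry=0+3=3). clock=0
Op 5: tick 3 -> clock=3. purged={a.com,b.com}
Op 6: tick 2 -> clock=5.
Op 7: tick 1 -> clock=6.
Op 8: tick 3 -> clock=9.
Op 9: tick 1 -> clock=10.
lookup a.com: not in cache (expired or never inserted)

Answer: NXDOMAIN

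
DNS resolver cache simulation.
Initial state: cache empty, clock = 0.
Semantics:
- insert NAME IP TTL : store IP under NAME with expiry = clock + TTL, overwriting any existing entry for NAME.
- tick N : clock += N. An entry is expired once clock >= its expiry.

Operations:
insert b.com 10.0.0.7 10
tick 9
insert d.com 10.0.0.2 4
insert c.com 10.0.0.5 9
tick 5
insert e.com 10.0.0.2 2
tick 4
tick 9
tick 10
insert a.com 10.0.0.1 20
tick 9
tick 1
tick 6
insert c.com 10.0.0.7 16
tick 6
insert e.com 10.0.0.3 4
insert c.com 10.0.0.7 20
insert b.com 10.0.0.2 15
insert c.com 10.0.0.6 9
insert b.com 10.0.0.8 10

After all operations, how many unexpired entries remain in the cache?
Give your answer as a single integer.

Answer: 3

Derivation:
Op 1: insert b.com -> 10.0.0.7 (expiry=0+10=10). clock=0
Op 2: tick 9 -> clock=9.
Op 3: insert d.com -> 10.0.0.2 (expiry=9+4=13). clock=9
Op 4: insert c.com -> 10.0.0.5 (expiry=9+9=18). clock=9
Op 5: tick 5 -> clock=14. purged={b.com,d.com}
Op 6: insert e.com -> 10.0.0.2 (expiry=14+2=16). clock=14
Op 7: tick 4 -> clock=18. purged={c.com,e.com}
Op 8: tick 9 -> clock=27.
Op 9: tick 10 -> clock=37.
Op 10: insert a.com -> 10.0.0.1 (expiry=37+20=57). clock=37
Op 11: tick 9 -> clock=46.
Op 12: tick 1 -> clock=47.
Op 13: tick 6 -> clock=53.
Op 14: insert c.com -> 10.0.0.7 (expiry=53+16=69). clock=53
Op 15: tick 6 -> clock=59. purged={a.com}
Op 16: insert e.com -> 10.0.0.3 (expiry=59+4=63). clock=59
Op 17: insert c.com -> 10.0.0.7 (expiry=59+20=79). clock=59
Op 18: insert b.com -> 10.0.0.2 (expiry=59+15=74). clock=59
Op 19: insert c.com -> 10.0.0.6 (expiry=59+9=68). clock=59
Op 20: insert b.com -> 10.0.0.8 (expiry=59+10=69). clock=59
Final cache (unexpired): {b.com,c.com,e.com} -> size=3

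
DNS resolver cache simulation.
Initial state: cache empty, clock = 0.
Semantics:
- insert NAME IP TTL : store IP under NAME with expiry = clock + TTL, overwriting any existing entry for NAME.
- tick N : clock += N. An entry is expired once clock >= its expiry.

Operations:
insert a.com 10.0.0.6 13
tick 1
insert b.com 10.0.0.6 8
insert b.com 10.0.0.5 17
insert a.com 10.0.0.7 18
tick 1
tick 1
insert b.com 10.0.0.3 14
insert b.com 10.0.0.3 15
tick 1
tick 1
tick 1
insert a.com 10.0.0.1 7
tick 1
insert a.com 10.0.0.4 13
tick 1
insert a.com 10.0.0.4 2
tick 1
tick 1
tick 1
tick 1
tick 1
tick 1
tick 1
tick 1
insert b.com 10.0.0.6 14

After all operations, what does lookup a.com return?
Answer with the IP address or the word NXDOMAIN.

Op 1: insert a.com -> 10.0.0.6 (expiry=0+13=13). clock=0
Op 2: tick 1 -> clock=1.
Op 3: insert b.com -> 10.0.0.6 (expiry=1+8=9). clock=1
Op 4: insert b.com -> 10.0.0.5 (expiry=1+17=18). clock=1
Op 5: insert a.com -> 10.0.0.7 (expiry=1+18=19). clock=1
Op 6: tick 1 -> clock=2.
Op 7: tick 1 -> clock=3.
Op 8: insert b.com -> 10.0.0.3 (expiry=3+14=17). clock=3
Op 9: insert b.com -> 10.0.0.3 (expiry=3+15=18). clock=3
Op 10: tick 1 -> clock=4.
Op 11: tick 1 -> clock=5.
Op 12: tick 1 -> clock=6.
Op 13: insert a.com -> 10.0.0.1 (expiry=6+7=13). clock=6
Op 14: tick 1 -> clock=7.
Op 15: insert a.com -> 10.0.0.4 (expiry=7+13=20). clock=7
Op 16: tick 1 -> clock=8.
Op 17: insert a.com -> 10.0.0.4 (expiry=8+2=10). clock=8
Op 18: tick 1 -> clock=9.
Op 19: tick 1 -> clock=10. purged={a.com}
Op 20: tick 1 -> clock=11.
Op 21: tick 1 -> clock=12.
Op 22: tick 1 -> clock=13.
Op 23: tick 1 -> clock=14.
Op 24: tick 1 -> clock=15.
Op 25: tick 1 -> clock=16.
Op 26: insert b.com -> 10.0.0.6 (expiry=16+14=30). clock=16
lookup a.com: not in cache (expired or never inserted)

Answer: NXDOMAIN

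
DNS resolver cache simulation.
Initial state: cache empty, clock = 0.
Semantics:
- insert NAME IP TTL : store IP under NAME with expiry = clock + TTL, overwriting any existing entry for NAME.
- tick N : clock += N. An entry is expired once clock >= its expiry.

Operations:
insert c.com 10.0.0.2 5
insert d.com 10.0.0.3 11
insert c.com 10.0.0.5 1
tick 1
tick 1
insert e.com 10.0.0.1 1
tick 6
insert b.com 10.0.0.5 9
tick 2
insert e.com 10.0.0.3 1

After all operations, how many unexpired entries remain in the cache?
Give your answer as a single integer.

Op 1: insert c.com -> 10.0.0.2 (expiry=0+5=5). clock=0
Op 2: insert d.com -> 10.0.0.3 (expiry=0+11=11). clock=0
Op 3: insert c.com -> 10.0.0.5 (expiry=0+1=1). clock=0
Op 4: tick 1 -> clock=1. purged={c.com}
Op 5: tick 1 -> clock=2.
Op 6: insert e.com -> 10.0.0.1 (expiry=2+1=3). clock=2
Op 7: tick 6 -> clock=8. purged={e.com}
Op 8: insert b.com -> 10.0.0.5 (expiry=8+9=17). clock=8
Op 9: tick 2 -> clock=10.
Op 10: insert e.com -> 10.0.0.3 (expiry=10+1=11). clock=10
Final cache (unexpired): {b.com,d.com,e.com} -> size=3

Answer: 3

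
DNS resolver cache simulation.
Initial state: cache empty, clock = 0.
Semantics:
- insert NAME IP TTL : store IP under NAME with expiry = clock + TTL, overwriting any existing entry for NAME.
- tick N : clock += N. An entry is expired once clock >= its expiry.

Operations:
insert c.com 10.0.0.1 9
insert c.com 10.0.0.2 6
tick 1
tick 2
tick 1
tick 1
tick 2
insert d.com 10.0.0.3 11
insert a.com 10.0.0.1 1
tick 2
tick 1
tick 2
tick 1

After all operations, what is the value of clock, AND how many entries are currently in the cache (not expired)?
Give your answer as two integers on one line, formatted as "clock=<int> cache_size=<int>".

Op 1: insert c.com -> 10.0.0.1 (expiry=0+9=9). clock=0
Op 2: insert c.com -> 10.0.0.2 (expiry=0+6=6). clock=0
Op 3: tick 1 -> clock=1.
Op 4: tick 2 -> clock=3.
Op 5: tick 1 -> clock=4.
Op 6: tick 1 -> clock=5.
Op 7: tick 2 -> clock=7. purged={c.com}
Op 8: insert d.com -> 10.0.0.3 (expiry=7+11=18). clock=7
Op 9: insert a.com -> 10.0.0.1 (expiry=7+1=8). clock=7
Op 10: tick 2 -> clock=9. purged={a.com}
Op 11: tick 1 -> clock=10.
Op 12: tick 2 -> clock=12.
Op 13: tick 1 -> clock=13.
Final clock = 13
Final cache (unexpired): {d.com} -> size=1

Answer: clock=13 cache_size=1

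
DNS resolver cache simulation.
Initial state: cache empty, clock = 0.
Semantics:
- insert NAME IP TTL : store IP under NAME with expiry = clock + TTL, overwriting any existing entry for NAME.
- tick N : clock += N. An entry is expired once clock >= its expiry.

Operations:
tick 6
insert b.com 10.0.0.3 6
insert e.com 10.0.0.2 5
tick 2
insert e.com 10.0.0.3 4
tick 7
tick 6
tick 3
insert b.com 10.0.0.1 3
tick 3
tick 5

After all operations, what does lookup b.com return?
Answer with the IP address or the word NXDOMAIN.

Op 1: tick 6 -> clock=6.
Op 2: insert b.com -> 10.0.0.3 (expiry=6+6=12). clock=6
Op 3: insert e.com -> 10.0.0.2 (expiry=6+5=11). clock=6
Op 4: tick 2 -> clock=8.
Op 5: insert e.com -> 10.0.0.3 (expiry=8+4=12). clock=8
Op 6: tick 7 -> clock=15. purged={b.com,e.com}
Op 7: tick 6 -> clock=21.
Op 8: tick 3 -> clock=24.
Op 9: insert b.com -> 10.0.0.1 (expiry=24+3=27). clock=24
Op 10: tick 3 -> clock=27. purged={b.com}
Op 11: tick 5 -> clock=32.
lookup b.com: not in cache (expired or never inserted)

Answer: NXDOMAIN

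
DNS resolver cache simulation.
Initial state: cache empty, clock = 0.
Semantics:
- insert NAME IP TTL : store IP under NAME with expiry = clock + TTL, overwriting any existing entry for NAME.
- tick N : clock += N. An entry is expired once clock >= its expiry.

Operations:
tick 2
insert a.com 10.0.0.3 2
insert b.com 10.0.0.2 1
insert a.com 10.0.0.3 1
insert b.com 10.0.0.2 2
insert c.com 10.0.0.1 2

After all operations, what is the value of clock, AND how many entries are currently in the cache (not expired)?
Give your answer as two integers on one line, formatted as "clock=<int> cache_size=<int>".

Op 1: tick 2 -> clock=2.
Op 2: insert a.com -> 10.0.0.3 (expiry=2+2=4). clock=2
Op 3: insert b.com -> 10.0.0.2 (expiry=2+1=3). clock=2
Op 4: insert a.com -> 10.0.0.3 (expiry=2+1=3). clock=2
Op 5: insert b.com -> 10.0.0.2 (expiry=2+2=4). clock=2
Op 6: insert c.com -> 10.0.0.1 (expiry=2+2=4). clock=2
Final clock = 2
Final cache (unexpired): {a.com,b.com,c.com} -> size=3

Answer: clock=2 cache_size=3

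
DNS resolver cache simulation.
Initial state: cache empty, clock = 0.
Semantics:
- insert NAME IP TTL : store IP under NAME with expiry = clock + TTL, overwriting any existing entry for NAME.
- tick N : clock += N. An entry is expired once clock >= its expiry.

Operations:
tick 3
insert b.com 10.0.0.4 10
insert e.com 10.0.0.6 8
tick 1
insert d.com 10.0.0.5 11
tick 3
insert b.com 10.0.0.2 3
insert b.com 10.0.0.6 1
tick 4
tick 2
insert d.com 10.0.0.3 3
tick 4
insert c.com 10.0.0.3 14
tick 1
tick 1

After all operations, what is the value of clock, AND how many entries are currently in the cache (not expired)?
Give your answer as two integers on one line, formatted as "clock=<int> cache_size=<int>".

Answer: clock=19 cache_size=1

Derivation:
Op 1: tick 3 -> clock=3.
Op 2: insert b.com -> 10.0.0.4 (expiry=3+10=13). clock=3
Op 3: insert e.com -> 10.0.0.6 (expiry=3+8=11). clock=3
Op 4: tick 1 -> clock=4.
Op 5: insert d.com -> 10.0.0.5 (expiry=4+11=15). clock=4
Op 6: tick 3 -> clock=7.
Op 7: insert b.com -> 10.0.0.2 (expiry=7+3=10). clock=7
Op 8: insert b.com -> 10.0.0.6 (expiry=7+1=8). clock=7
Op 9: tick 4 -> clock=11. purged={b.com,e.com}
Op 10: tick 2 -> clock=13.
Op 11: insert d.com -> 10.0.0.3 (expiry=13+3=16). clock=13
Op 12: tick 4 -> clock=17. purged={d.com}
Op 13: insert c.com -> 10.0.0.3 (expiry=17+14=31). clock=17
Op 14: tick 1 -> clock=18.
Op 15: tick 1 -> clock=19.
Final clock = 19
Final cache (unexpired): {c.com} -> size=1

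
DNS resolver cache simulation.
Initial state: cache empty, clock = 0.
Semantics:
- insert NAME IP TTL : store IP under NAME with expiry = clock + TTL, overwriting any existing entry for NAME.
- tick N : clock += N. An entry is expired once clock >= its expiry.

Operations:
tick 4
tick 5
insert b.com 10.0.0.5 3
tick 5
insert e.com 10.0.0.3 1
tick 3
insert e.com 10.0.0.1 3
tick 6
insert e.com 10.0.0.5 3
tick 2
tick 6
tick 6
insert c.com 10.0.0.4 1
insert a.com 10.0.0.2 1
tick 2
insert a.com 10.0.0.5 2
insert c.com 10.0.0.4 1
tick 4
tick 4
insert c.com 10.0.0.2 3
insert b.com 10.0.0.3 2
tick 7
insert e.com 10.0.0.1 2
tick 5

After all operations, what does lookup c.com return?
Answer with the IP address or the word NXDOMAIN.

Op 1: tick 4 -> clock=4.
Op 2: tick 5 -> clock=9.
Op 3: insert b.com -> 10.0.0.5 (expiry=9+3=12). clock=9
Op 4: tick 5 -> clock=14. purged={b.com}
Op 5: insert e.com -> 10.0.0.3 (expiry=14+1=15). clock=14
Op 6: tick 3 -> clock=17. purged={e.com}
Op 7: insert e.com -> 10.0.0.1 (expiry=17+3=20). clock=17
Op 8: tick 6 -> clock=23. purged={e.com}
Op 9: insert e.com -> 10.0.0.5 (expiry=23+3=26). clock=23
Op 10: tick 2 -> clock=25.
Op 11: tick 6 -> clock=31. purged={e.com}
Op 12: tick 6 -> clock=37.
Op 13: insert c.com -> 10.0.0.4 (expiry=37+1=38). clock=37
Op 14: insert a.com -> 10.0.0.2 (expiry=37+1=38). clock=37
Op 15: tick 2 -> clock=39. purged={a.com,c.com}
Op 16: insert a.com -> 10.0.0.5 (expiry=39+2=41). clock=39
Op 17: insert c.com -> 10.0.0.4 (expiry=39+1=40). clock=39
Op 18: tick 4 -> clock=43. purged={a.com,c.com}
Op 19: tick 4 -> clock=47.
Op 20: insert c.com -> 10.0.0.2 (expiry=47+3=50). clock=47
Op 21: insert b.com -> 10.0.0.3 (expiry=47+2=49). clock=47
Op 22: tick 7 -> clock=54. purged={b.com,c.com}
Op 23: insert e.com -> 10.0.0.1 (expiry=54+2=56). clock=54
Op 24: tick 5 -> clock=59. purged={e.com}
lookup c.com: not in cache (expired or never inserted)

Answer: NXDOMAIN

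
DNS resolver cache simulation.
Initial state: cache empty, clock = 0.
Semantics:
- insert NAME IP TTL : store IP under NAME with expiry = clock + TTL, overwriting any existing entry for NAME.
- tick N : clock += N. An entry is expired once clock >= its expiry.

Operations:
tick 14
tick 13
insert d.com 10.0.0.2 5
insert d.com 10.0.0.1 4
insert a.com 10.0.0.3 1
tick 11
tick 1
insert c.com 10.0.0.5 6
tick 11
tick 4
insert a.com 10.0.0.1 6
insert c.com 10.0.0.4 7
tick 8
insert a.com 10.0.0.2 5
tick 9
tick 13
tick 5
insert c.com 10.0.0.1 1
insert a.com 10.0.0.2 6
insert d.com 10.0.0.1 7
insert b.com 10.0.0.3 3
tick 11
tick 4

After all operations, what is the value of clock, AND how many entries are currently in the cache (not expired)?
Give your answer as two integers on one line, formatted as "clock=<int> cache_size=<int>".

Answer: clock=104 cache_size=0

Derivation:
Op 1: tick 14 -> clock=14.
Op 2: tick 13 -> clock=27.
Op 3: insert d.com -> 10.0.0.2 (expiry=27+5=32). clock=27
Op 4: insert d.com -> 10.0.0.1 (expiry=27+4=31). clock=27
Op 5: insert a.com -> 10.0.0.3 (expiry=27+1=28). clock=27
Op 6: tick 11 -> clock=38. purged={a.com,d.com}
Op 7: tick 1 -> clock=39.
Op 8: insert c.com -> 10.0.0.5 (expiry=39+6=45). clock=39
Op 9: tick 11 -> clock=50. purged={c.com}
Op 10: tick 4 -> clock=54.
Op 11: insert a.com -> 10.0.0.1 (expiry=54+6=60). clock=54
Op 12: insert c.com -> 10.0.0.4 (expiry=54+7=61). clock=54
Op 13: tick 8 -> clock=62. purged={a.com,c.com}
Op 14: insert a.com -> 10.0.0.2 (expiry=62+5=67). clock=62
Op 15: tick 9 -> clock=71. purged={a.com}
Op 16: tick 13 -> clock=84.
Op 17: tick 5 -> clock=89.
Op 18: insert c.com -> 10.0.0.1 (expiry=89+1=90). clock=89
Op 19: insert a.com -> 10.0.0.2 (expiry=89+6=95). clock=89
Op 20: insert d.com -> 10.0.0.1 (expiry=89+7=96). clock=89
Op 21: insert b.com -> 10.0.0.3 (expiry=89+3=92). clock=89
Op 22: tick 11 -> clock=100. purged={a.com,b.com,c.com,d.com}
Op 23: tick 4 -> clock=104.
Final clock = 104
Final cache (unexpired): {} -> size=0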